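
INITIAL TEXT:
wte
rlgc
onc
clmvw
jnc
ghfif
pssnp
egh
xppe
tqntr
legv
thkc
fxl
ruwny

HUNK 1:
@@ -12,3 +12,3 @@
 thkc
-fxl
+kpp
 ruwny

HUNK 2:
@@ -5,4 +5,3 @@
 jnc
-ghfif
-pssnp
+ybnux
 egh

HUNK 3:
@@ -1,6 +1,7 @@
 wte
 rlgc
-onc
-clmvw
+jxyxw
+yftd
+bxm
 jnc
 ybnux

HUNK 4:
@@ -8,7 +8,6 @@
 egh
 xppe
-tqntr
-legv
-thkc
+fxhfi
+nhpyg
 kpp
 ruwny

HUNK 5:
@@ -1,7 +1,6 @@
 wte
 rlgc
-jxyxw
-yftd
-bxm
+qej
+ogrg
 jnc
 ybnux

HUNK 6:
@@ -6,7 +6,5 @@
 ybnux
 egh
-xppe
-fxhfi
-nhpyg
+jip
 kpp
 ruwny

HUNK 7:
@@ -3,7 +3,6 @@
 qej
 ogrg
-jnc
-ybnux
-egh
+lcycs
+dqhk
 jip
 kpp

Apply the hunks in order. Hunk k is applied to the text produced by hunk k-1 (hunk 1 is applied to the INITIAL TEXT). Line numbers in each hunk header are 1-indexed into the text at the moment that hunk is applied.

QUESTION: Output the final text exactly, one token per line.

Answer: wte
rlgc
qej
ogrg
lcycs
dqhk
jip
kpp
ruwny

Derivation:
Hunk 1: at line 12 remove [fxl] add [kpp] -> 14 lines: wte rlgc onc clmvw jnc ghfif pssnp egh xppe tqntr legv thkc kpp ruwny
Hunk 2: at line 5 remove [ghfif,pssnp] add [ybnux] -> 13 lines: wte rlgc onc clmvw jnc ybnux egh xppe tqntr legv thkc kpp ruwny
Hunk 3: at line 1 remove [onc,clmvw] add [jxyxw,yftd,bxm] -> 14 lines: wte rlgc jxyxw yftd bxm jnc ybnux egh xppe tqntr legv thkc kpp ruwny
Hunk 4: at line 8 remove [tqntr,legv,thkc] add [fxhfi,nhpyg] -> 13 lines: wte rlgc jxyxw yftd bxm jnc ybnux egh xppe fxhfi nhpyg kpp ruwny
Hunk 5: at line 1 remove [jxyxw,yftd,bxm] add [qej,ogrg] -> 12 lines: wte rlgc qej ogrg jnc ybnux egh xppe fxhfi nhpyg kpp ruwny
Hunk 6: at line 6 remove [xppe,fxhfi,nhpyg] add [jip] -> 10 lines: wte rlgc qej ogrg jnc ybnux egh jip kpp ruwny
Hunk 7: at line 3 remove [jnc,ybnux,egh] add [lcycs,dqhk] -> 9 lines: wte rlgc qej ogrg lcycs dqhk jip kpp ruwny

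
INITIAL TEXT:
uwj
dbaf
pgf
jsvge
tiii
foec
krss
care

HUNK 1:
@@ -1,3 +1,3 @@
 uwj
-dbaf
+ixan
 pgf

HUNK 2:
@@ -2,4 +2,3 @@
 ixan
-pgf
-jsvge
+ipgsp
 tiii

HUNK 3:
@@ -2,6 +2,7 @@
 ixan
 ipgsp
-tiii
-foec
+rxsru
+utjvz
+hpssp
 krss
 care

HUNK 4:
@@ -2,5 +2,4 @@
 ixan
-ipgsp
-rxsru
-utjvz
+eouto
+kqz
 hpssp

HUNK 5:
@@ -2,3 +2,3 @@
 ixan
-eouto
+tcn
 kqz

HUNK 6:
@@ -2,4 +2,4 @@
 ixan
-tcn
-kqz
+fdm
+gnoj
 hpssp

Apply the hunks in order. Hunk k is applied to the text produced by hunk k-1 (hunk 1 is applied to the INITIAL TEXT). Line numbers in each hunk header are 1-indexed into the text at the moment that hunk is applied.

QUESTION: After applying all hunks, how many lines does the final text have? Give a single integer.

Answer: 7

Derivation:
Hunk 1: at line 1 remove [dbaf] add [ixan] -> 8 lines: uwj ixan pgf jsvge tiii foec krss care
Hunk 2: at line 2 remove [pgf,jsvge] add [ipgsp] -> 7 lines: uwj ixan ipgsp tiii foec krss care
Hunk 3: at line 2 remove [tiii,foec] add [rxsru,utjvz,hpssp] -> 8 lines: uwj ixan ipgsp rxsru utjvz hpssp krss care
Hunk 4: at line 2 remove [ipgsp,rxsru,utjvz] add [eouto,kqz] -> 7 lines: uwj ixan eouto kqz hpssp krss care
Hunk 5: at line 2 remove [eouto] add [tcn] -> 7 lines: uwj ixan tcn kqz hpssp krss care
Hunk 6: at line 2 remove [tcn,kqz] add [fdm,gnoj] -> 7 lines: uwj ixan fdm gnoj hpssp krss care
Final line count: 7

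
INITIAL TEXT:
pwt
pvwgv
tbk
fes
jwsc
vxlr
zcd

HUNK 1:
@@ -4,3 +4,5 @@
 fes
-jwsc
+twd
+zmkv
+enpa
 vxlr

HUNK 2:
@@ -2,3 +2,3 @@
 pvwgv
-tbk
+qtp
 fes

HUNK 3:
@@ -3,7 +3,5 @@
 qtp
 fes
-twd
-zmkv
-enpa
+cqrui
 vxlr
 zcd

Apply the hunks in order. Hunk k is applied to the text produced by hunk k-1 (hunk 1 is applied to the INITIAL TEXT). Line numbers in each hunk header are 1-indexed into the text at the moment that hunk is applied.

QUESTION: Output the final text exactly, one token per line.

Answer: pwt
pvwgv
qtp
fes
cqrui
vxlr
zcd

Derivation:
Hunk 1: at line 4 remove [jwsc] add [twd,zmkv,enpa] -> 9 lines: pwt pvwgv tbk fes twd zmkv enpa vxlr zcd
Hunk 2: at line 2 remove [tbk] add [qtp] -> 9 lines: pwt pvwgv qtp fes twd zmkv enpa vxlr zcd
Hunk 3: at line 3 remove [twd,zmkv,enpa] add [cqrui] -> 7 lines: pwt pvwgv qtp fes cqrui vxlr zcd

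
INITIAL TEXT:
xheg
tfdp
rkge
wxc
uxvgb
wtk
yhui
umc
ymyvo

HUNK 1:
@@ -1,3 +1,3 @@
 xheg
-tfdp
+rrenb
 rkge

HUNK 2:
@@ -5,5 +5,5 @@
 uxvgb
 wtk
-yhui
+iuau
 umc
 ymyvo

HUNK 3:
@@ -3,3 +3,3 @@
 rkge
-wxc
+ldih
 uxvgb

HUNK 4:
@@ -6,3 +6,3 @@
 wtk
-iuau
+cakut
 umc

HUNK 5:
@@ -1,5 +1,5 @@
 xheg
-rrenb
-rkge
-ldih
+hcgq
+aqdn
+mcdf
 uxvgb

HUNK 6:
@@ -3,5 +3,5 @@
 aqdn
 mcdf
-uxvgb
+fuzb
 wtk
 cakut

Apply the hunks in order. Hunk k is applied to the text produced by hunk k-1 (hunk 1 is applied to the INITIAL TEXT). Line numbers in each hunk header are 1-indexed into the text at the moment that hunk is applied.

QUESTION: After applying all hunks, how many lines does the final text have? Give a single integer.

Hunk 1: at line 1 remove [tfdp] add [rrenb] -> 9 lines: xheg rrenb rkge wxc uxvgb wtk yhui umc ymyvo
Hunk 2: at line 5 remove [yhui] add [iuau] -> 9 lines: xheg rrenb rkge wxc uxvgb wtk iuau umc ymyvo
Hunk 3: at line 3 remove [wxc] add [ldih] -> 9 lines: xheg rrenb rkge ldih uxvgb wtk iuau umc ymyvo
Hunk 4: at line 6 remove [iuau] add [cakut] -> 9 lines: xheg rrenb rkge ldih uxvgb wtk cakut umc ymyvo
Hunk 5: at line 1 remove [rrenb,rkge,ldih] add [hcgq,aqdn,mcdf] -> 9 lines: xheg hcgq aqdn mcdf uxvgb wtk cakut umc ymyvo
Hunk 6: at line 3 remove [uxvgb] add [fuzb] -> 9 lines: xheg hcgq aqdn mcdf fuzb wtk cakut umc ymyvo
Final line count: 9

Answer: 9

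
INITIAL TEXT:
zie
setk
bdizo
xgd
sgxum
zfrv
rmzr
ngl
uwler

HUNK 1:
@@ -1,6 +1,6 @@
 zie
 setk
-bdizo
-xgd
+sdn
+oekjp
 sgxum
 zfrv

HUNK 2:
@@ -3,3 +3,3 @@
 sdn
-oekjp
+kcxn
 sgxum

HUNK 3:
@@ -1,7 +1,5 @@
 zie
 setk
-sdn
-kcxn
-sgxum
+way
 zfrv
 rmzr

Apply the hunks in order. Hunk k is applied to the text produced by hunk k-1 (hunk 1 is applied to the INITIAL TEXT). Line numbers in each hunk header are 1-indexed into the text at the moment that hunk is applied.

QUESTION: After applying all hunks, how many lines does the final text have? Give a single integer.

Answer: 7

Derivation:
Hunk 1: at line 1 remove [bdizo,xgd] add [sdn,oekjp] -> 9 lines: zie setk sdn oekjp sgxum zfrv rmzr ngl uwler
Hunk 2: at line 3 remove [oekjp] add [kcxn] -> 9 lines: zie setk sdn kcxn sgxum zfrv rmzr ngl uwler
Hunk 3: at line 1 remove [sdn,kcxn,sgxum] add [way] -> 7 lines: zie setk way zfrv rmzr ngl uwler
Final line count: 7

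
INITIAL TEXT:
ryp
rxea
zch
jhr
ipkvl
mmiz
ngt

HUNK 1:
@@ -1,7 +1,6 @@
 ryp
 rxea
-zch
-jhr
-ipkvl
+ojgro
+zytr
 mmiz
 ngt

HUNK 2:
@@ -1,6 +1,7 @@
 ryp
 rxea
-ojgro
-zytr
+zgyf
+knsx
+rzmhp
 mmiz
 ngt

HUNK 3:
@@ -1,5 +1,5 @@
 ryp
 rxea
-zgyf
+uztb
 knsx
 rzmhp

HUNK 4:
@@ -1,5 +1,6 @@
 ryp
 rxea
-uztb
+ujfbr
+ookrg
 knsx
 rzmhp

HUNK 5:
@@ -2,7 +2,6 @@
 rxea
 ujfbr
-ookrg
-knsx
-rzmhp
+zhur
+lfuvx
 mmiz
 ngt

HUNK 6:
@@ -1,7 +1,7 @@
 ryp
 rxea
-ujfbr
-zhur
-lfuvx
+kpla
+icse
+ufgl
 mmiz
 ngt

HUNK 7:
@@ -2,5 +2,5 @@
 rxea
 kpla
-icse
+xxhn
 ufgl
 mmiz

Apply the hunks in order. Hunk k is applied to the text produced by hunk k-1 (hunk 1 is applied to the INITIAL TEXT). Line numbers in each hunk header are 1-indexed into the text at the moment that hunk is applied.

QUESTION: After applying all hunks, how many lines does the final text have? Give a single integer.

Hunk 1: at line 1 remove [zch,jhr,ipkvl] add [ojgro,zytr] -> 6 lines: ryp rxea ojgro zytr mmiz ngt
Hunk 2: at line 1 remove [ojgro,zytr] add [zgyf,knsx,rzmhp] -> 7 lines: ryp rxea zgyf knsx rzmhp mmiz ngt
Hunk 3: at line 1 remove [zgyf] add [uztb] -> 7 lines: ryp rxea uztb knsx rzmhp mmiz ngt
Hunk 4: at line 1 remove [uztb] add [ujfbr,ookrg] -> 8 lines: ryp rxea ujfbr ookrg knsx rzmhp mmiz ngt
Hunk 5: at line 2 remove [ookrg,knsx,rzmhp] add [zhur,lfuvx] -> 7 lines: ryp rxea ujfbr zhur lfuvx mmiz ngt
Hunk 6: at line 1 remove [ujfbr,zhur,lfuvx] add [kpla,icse,ufgl] -> 7 lines: ryp rxea kpla icse ufgl mmiz ngt
Hunk 7: at line 2 remove [icse] add [xxhn] -> 7 lines: ryp rxea kpla xxhn ufgl mmiz ngt
Final line count: 7

Answer: 7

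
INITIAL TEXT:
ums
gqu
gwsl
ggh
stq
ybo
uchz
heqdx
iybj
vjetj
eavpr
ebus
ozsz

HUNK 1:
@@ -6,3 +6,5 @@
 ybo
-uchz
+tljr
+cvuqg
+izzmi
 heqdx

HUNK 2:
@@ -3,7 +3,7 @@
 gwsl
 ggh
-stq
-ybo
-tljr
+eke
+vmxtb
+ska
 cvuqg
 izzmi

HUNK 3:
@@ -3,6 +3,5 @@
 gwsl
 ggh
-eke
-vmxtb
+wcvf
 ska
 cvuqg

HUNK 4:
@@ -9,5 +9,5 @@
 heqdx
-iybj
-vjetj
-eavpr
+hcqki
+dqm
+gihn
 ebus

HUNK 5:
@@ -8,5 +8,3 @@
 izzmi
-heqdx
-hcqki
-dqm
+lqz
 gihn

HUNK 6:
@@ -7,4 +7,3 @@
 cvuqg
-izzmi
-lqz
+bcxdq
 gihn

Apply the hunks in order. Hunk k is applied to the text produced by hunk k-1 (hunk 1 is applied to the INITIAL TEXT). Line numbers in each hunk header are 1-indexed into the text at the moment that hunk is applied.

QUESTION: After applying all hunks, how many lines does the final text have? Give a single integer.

Answer: 11

Derivation:
Hunk 1: at line 6 remove [uchz] add [tljr,cvuqg,izzmi] -> 15 lines: ums gqu gwsl ggh stq ybo tljr cvuqg izzmi heqdx iybj vjetj eavpr ebus ozsz
Hunk 2: at line 3 remove [stq,ybo,tljr] add [eke,vmxtb,ska] -> 15 lines: ums gqu gwsl ggh eke vmxtb ska cvuqg izzmi heqdx iybj vjetj eavpr ebus ozsz
Hunk 3: at line 3 remove [eke,vmxtb] add [wcvf] -> 14 lines: ums gqu gwsl ggh wcvf ska cvuqg izzmi heqdx iybj vjetj eavpr ebus ozsz
Hunk 4: at line 9 remove [iybj,vjetj,eavpr] add [hcqki,dqm,gihn] -> 14 lines: ums gqu gwsl ggh wcvf ska cvuqg izzmi heqdx hcqki dqm gihn ebus ozsz
Hunk 5: at line 8 remove [heqdx,hcqki,dqm] add [lqz] -> 12 lines: ums gqu gwsl ggh wcvf ska cvuqg izzmi lqz gihn ebus ozsz
Hunk 6: at line 7 remove [izzmi,lqz] add [bcxdq] -> 11 lines: ums gqu gwsl ggh wcvf ska cvuqg bcxdq gihn ebus ozsz
Final line count: 11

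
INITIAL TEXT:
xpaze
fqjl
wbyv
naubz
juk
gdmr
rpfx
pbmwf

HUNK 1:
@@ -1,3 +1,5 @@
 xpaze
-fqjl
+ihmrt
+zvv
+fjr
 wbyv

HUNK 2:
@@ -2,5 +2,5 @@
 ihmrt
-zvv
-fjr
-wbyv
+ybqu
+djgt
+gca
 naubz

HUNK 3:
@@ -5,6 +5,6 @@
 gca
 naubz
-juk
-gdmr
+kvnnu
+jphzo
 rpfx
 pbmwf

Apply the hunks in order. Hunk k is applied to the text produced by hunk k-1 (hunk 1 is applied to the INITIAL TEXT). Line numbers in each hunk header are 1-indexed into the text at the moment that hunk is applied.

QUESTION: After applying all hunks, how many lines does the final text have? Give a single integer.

Answer: 10

Derivation:
Hunk 1: at line 1 remove [fqjl] add [ihmrt,zvv,fjr] -> 10 lines: xpaze ihmrt zvv fjr wbyv naubz juk gdmr rpfx pbmwf
Hunk 2: at line 2 remove [zvv,fjr,wbyv] add [ybqu,djgt,gca] -> 10 lines: xpaze ihmrt ybqu djgt gca naubz juk gdmr rpfx pbmwf
Hunk 3: at line 5 remove [juk,gdmr] add [kvnnu,jphzo] -> 10 lines: xpaze ihmrt ybqu djgt gca naubz kvnnu jphzo rpfx pbmwf
Final line count: 10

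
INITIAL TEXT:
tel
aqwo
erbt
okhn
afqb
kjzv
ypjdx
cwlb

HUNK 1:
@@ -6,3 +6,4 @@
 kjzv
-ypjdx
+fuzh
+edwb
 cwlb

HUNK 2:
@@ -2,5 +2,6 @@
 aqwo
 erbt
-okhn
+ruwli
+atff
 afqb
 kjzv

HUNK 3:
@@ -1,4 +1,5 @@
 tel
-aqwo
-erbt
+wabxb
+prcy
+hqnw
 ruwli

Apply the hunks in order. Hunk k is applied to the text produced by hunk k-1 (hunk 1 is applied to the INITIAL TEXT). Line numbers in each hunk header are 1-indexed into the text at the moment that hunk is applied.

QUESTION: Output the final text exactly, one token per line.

Hunk 1: at line 6 remove [ypjdx] add [fuzh,edwb] -> 9 lines: tel aqwo erbt okhn afqb kjzv fuzh edwb cwlb
Hunk 2: at line 2 remove [okhn] add [ruwli,atff] -> 10 lines: tel aqwo erbt ruwli atff afqb kjzv fuzh edwb cwlb
Hunk 3: at line 1 remove [aqwo,erbt] add [wabxb,prcy,hqnw] -> 11 lines: tel wabxb prcy hqnw ruwli atff afqb kjzv fuzh edwb cwlb

Answer: tel
wabxb
prcy
hqnw
ruwli
atff
afqb
kjzv
fuzh
edwb
cwlb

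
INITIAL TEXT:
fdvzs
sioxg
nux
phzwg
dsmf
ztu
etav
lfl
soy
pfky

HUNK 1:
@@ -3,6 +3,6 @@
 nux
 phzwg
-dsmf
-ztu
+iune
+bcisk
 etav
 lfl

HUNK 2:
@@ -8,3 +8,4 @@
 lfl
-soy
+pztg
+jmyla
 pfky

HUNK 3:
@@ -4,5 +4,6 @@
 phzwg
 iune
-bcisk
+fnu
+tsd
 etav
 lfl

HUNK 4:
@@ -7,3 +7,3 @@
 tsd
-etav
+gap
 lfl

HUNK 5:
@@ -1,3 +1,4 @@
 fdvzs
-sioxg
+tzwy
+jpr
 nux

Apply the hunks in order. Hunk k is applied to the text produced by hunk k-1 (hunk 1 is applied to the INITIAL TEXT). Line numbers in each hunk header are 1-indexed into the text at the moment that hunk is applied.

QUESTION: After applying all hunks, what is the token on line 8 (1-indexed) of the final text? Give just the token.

Hunk 1: at line 3 remove [dsmf,ztu] add [iune,bcisk] -> 10 lines: fdvzs sioxg nux phzwg iune bcisk etav lfl soy pfky
Hunk 2: at line 8 remove [soy] add [pztg,jmyla] -> 11 lines: fdvzs sioxg nux phzwg iune bcisk etav lfl pztg jmyla pfky
Hunk 3: at line 4 remove [bcisk] add [fnu,tsd] -> 12 lines: fdvzs sioxg nux phzwg iune fnu tsd etav lfl pztg jmyla pfky
Hunk 4: at line 7 remove [etav] add [gap] -> 12 lines: fdvzs sioxg nux phzwg iune fnu tsd gap lfl pztg jmyla pfky
Hunk 5: at line 1 remove [sioxg] add [tzwy,jpr] -> 13 lines: fdvzs tzwy jpr nux phzwg iune fnu tsd gap lfl pztg jmyla pfky
Final line 8: tsd

Answer: tsd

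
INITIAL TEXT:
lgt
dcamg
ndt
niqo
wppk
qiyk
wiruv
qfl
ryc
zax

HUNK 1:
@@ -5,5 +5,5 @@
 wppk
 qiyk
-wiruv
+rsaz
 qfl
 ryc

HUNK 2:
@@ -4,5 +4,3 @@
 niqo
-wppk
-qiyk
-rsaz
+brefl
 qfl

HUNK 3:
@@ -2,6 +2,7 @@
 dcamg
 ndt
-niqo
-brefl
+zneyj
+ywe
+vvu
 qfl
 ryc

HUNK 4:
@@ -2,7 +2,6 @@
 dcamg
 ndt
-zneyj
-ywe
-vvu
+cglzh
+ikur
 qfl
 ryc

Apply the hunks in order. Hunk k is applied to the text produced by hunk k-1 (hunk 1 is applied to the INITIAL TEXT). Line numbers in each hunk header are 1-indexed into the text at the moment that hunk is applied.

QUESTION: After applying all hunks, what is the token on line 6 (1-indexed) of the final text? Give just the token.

Answer: qfl

Derivation:
Hunk 1: at line 5 remove [wiruv] add [rsaz] -> 10 lines: lgt dcamg ndt niqo wppk qiyk rsaz qfl ryc zax
Hunk 2: at line 4 remove [wppk,qiyk,rsaz] add [brefl] -> 8 lines: lgt dcamg ndt niqo brefl qfl ryc zax
Hunk 3: at line 2 remove [niqo,brefl] add [zneyj,ywe,vvu] -> 9 lines: lgt dcamg ndt zneyj ywe vvu qfl ryc zax
Hunk 4: at line 2 remove [zneyj,ywe,vvu] add [cglzh,ikur] -> 8 lines: lgt dcamg ndt cglzh ikur qfl ryc zax
Final line 6: qfl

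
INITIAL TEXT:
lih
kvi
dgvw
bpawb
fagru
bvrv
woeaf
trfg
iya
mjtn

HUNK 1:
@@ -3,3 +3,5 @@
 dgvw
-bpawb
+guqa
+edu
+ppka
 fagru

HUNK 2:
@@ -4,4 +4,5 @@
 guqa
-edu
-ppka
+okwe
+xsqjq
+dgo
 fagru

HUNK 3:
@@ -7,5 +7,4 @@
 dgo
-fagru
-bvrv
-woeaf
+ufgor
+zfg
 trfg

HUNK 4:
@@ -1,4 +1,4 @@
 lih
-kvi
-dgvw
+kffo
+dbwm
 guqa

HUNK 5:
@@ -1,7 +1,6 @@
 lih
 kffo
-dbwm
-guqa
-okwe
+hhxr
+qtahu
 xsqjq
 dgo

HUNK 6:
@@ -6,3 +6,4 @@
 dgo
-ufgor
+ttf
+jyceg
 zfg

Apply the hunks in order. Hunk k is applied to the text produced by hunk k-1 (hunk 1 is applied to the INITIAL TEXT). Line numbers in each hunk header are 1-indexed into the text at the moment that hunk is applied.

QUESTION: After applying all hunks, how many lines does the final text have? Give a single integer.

Answer: 12

Derivation:
Hunk 1: at line 3 remove [bpawb] add [guqa,edu,ppka] -> 12 lines: lih kvi dgvw guqa edu ppka fagru bvrv woeaf trfg iya mjtn
Hunk 2: at line 4 remove [edu,ppka] add [okwe,xsqjq,dgo] -> 13 lines: lih kvi dgvw guqa okwe xsqjq dgo fagru bvrv woeaf trfg iya mjtn
Hunk 3: at line 7 remove [fagru,bvrv,woeaf] add [ufgor,zfg] -> 12 lines: lih kvi dgvw guqa okwe xsqjq dgo ufgor zfg trfg iya mjtn
Hunk 4: at line 1 remove [kvi,dgvw] add [kffo,dbwm] -> 12 lines: lih kffo dbwm guqa okwe xsqjq dgo ufgor zfg trfg iya mjtn
Hunk 5: at line 1 remove [dbwm,guqa,okwe] add [hhxr,qtahu] -> 11 lines: lih kffo hhxr qtahu xsqjq dgo ufgor zfg trfg iya mjtn
Hunk 6: at line 6 remove [ufgor] add [ttf,jyceg] -> 12 lines: lih kffo hhxr qtahu xsqjq dgo ttf jyceg zfg trfg iya mjtn
Final line count: 12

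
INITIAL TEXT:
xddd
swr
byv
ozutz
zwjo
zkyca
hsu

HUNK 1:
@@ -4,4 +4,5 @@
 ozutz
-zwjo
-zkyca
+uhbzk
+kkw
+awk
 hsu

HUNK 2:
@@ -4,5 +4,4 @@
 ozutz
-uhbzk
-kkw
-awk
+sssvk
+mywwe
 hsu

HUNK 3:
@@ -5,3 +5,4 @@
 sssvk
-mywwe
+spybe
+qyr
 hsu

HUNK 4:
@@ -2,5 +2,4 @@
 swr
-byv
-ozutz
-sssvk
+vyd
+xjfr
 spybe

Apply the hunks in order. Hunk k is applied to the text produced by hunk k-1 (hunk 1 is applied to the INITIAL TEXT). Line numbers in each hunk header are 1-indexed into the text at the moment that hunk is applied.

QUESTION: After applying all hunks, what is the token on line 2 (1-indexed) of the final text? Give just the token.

Hunk 1: at line 4 remove [zwjo,zkyca] add [uhbzk,kkw,awk] -> 8 lines: xddd swr byv ozutz uhbzk kkw awk hsu
Hunk 2: at line 4 remove [uhbzk,kkw,awk] add [sssvk,mywwe] -> 7 lines: xddd swr byv ozutz sssvk mywwe hsu
Hunk 3: at line 5 remove [mywwe] add [spybe,qyr] -> 8 lines: xddd swr byv ozutz sssvk spybe qyr hsu
Hunk 4: at line 2 remove [byv,ozutz,sssvk] add [vyd,xjfr] -> 7 lines: xddd swr vyd xjfr spybe qyr hsu
Final line 2: swr

Answer: swr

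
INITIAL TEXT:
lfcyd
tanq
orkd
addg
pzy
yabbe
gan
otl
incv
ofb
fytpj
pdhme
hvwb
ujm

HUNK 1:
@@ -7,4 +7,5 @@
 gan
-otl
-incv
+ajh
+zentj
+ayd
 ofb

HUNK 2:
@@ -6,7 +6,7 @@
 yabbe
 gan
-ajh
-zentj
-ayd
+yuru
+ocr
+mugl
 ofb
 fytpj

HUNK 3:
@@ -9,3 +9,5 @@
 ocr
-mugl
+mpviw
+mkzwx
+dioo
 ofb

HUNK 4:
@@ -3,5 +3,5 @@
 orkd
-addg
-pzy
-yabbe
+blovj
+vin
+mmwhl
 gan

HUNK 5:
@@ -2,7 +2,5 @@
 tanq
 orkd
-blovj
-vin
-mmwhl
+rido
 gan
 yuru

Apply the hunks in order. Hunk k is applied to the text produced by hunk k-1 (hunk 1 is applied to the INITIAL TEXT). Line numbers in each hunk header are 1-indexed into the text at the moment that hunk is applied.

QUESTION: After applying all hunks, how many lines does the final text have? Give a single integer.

Hunk 1: at line 7 remove [otl,incv] add [ajh,zentj,ayd] -> 15 lines: lfcyd tanq orkd addg pzy yabbe gan ajh zentj ayd ofb fytpj pdhme hvwb ujm
Hunk 2: at line 6 remove [ajh,zentj,ayd] add [yuru,ocr,mugl] -> 15 lines: lfcyd tanq orkd addg pzy yabbe gan yuru ocr mugl ofb fytpj pdhme hvwb ujm
Hunk 3: at line 9 remove [mugl] add [mpviw,mkzwx,dioo] -> 17 lines: lfcyd tanq orkd addg pzy yabbe gan yuru ocr mpviw mkzwx dioo ofb fytpj pdhme hvwb ujm
Hunk 4: at line 3 remove [addg,pzy,yabbe] add [blovj,vin,mmwhl] -> 17 lines: lfcyd tanq orkd blovj vin mmwhl gan yuru ocr mpviw mkzwx dioo ofb fytpj pdhme hvwb ujm
Hunk 5: at line 2 remove [blovj,vin,mmwhl] add [rido] -> 15 lines: lfcyd tanq orkd rido gan yuru ocr mpviw mkzwx dioo ofb fytpj pdhme hvwb ujm
Final line count: 15

Answer: 15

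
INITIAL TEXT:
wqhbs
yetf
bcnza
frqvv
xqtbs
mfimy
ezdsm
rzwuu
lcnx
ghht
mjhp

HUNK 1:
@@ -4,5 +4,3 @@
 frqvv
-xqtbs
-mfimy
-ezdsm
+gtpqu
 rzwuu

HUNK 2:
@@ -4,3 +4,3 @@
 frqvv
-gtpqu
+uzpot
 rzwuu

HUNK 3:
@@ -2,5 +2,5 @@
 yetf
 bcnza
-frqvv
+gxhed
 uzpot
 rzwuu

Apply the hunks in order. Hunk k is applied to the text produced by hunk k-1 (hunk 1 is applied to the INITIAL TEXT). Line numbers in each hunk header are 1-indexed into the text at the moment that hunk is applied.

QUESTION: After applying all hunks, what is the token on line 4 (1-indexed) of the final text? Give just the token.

Answer: gxhed

Derivation:
Hunk 1: at line 4 remove [xqtbs,mfimy,ezdsm] add [gtpqu] -> 9 lines: wqhbs yetf bcnza frqvv gtpqu rzwuu lcnx ghht mjhp
Hunk 2: at line 4 remove [gtpqu] add [uzpot] -> 9 lines: wqhbs yetf bcnza frqvv uzpot rzwuu lcnx ghht mjhp
Hunk 3: at line 2 remove [frqvv] add [gxhed] -> 9 lines: wqhbs yetf bcnza gxhed uzpot rzwuu lcnx ghht mjhp
Final line 4: gxhed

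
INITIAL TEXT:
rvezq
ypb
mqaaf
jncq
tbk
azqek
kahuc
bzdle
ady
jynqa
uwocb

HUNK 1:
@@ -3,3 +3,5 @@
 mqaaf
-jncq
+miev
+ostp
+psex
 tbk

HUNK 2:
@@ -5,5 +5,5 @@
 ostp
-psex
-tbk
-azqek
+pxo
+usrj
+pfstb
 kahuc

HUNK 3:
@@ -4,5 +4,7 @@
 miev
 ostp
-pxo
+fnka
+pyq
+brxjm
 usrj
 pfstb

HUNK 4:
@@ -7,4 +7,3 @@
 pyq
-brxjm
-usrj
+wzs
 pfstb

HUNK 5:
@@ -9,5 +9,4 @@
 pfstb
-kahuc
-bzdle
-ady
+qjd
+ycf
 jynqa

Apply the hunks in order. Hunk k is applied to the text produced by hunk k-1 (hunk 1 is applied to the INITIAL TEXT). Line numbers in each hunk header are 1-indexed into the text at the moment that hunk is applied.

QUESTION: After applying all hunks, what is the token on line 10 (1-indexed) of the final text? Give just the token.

Answer: qjd

Derivation:
Hunk 1: at line 3 remove [jncq] add [miev,ostp,psex] -> 13 lines: rvezq ypb mqaaf miev ostp psex tbk azqek kahuc bzdle ady jynqa uwocb
Hunk 2: at line 5 remove [psex,tbk,azqek] add [pxo,usrj,pfstb] -> 13 lines: rvezq ypb mqaaf miev ostp pxo usrj pfstb kahuc bzdle ady jynqa uwocb
Hunk 3: at line 4 remove [pxo] add [fnka,pyq,brxjm] -> 15 lines: rvezq ypb mqaaf miev ostp fnka pyq brxjm usrj pfstb kahuc bzdle ady jynqa uwocb
Hunk 4: at line 7 remove [brxjm,usrj] add [wzs] -> 14 lines: rvezq ypb mqaaf miev ostp fnka pyq wzs pfstb kahuc bzdle ady jynqa uwocb
Hunk 5: at line 9 remove [kahuc,bzdle,ady] add [qjd,ycf] -> 13 lines: rvezq ypb mqaaf miev ostp fnka pyq wzs pfstb qjd ycf jynqa uwocb
Final line 10: qjd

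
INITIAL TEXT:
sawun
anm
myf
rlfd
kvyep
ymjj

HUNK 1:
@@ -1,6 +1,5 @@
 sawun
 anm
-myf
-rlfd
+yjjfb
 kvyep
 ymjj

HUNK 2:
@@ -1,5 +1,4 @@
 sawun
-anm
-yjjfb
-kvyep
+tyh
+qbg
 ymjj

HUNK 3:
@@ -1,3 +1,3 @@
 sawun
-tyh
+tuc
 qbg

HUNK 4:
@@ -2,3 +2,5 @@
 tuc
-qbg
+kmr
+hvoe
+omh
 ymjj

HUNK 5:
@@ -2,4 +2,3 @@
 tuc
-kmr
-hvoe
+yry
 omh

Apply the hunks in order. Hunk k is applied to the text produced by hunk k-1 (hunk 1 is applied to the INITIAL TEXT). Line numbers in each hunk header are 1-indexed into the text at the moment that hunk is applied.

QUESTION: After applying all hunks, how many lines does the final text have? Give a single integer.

Hunk 1: at line 1 remove [myf,rlfd] add [yjjfb] -> 5 lines: sawun anm yjjfb kvyep ymjj
Hunk 2: at line 1 remove [anm,yjjfb,kvyep] add [tyh,qbg] -> 4 lines: sawun tyh qbg ymjj
Hunk 3: at line 1 remove [tyh] add [tuc] -> 4 lines: sawun tuc qbg ymjj
Hunk 4: at line 2 remove [qbg] add [kmr,hvoe,omh] -> 6 lines: sawun tuc kmr hvoe omh ymjj
Hunk 5: at line 2 remove [kmr,hvoe] add [yry] -> 5 lines: sawun tuc yry omh ymjj
Final line count: 5

Answer: 5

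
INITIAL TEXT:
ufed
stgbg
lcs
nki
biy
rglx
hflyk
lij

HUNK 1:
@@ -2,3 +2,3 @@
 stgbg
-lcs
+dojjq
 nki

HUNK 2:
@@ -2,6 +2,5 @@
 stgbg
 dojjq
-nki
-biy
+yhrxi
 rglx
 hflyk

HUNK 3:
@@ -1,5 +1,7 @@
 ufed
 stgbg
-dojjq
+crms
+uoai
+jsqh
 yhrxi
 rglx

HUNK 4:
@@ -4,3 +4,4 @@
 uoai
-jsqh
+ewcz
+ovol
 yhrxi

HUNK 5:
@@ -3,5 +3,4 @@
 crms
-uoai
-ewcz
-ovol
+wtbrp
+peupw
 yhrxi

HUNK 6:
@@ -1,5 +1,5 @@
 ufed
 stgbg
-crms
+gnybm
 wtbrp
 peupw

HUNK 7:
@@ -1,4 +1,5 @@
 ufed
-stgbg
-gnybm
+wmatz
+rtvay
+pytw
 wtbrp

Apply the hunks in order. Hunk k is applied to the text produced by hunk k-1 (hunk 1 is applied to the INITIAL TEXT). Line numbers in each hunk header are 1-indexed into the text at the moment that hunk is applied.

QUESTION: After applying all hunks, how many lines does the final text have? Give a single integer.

Hunk 1: at line 2 remove [lcs] add [dojjq] -> 8 lines: ufed stgbg dojjq nki biy rglx hflyk lij
Hunk 2: at line 2 remove [nki,biy] add [yhrxi] -> 7 lines: ufed stgbg dojjq yhrxi rglx hflyk lij
Hunk 3: at line 1 remove [dojjq] add [crms,uoai,jsqh] -> 9 lines: ufed stgbg crms uoai jsqh yhrxi rglx hflyk lij
Hunk 4: at line 4 remove [jsqh] add [ewcz,ovol] -> 10 lines: ufed stgbg crms uoai ewcz ovol yhrxi rglx hflyk lij
Hunk 5: at line 3 remove [uoai,ewcz,ovol] add [wtbrp,peupw] -> 9 lines: ufed stgbg crms wtbrp peupw yhrxi rglx hflyk lij
Hunk 6: at line 1 remove [crms] add [gnybm] -> 9 lines: ufed stgbg gnybm wtbrp peupw yhrxi rglx hflyk lij
Hunk 7: at line 1 remove [stgbg,gnybm] add [wmatz,rtvay,pytw] -> 10 lines: ufed wmatz rtvay pytw wtbrp peupw yhrxi rglx hflyk lij
Final line count: 10

Answer: 10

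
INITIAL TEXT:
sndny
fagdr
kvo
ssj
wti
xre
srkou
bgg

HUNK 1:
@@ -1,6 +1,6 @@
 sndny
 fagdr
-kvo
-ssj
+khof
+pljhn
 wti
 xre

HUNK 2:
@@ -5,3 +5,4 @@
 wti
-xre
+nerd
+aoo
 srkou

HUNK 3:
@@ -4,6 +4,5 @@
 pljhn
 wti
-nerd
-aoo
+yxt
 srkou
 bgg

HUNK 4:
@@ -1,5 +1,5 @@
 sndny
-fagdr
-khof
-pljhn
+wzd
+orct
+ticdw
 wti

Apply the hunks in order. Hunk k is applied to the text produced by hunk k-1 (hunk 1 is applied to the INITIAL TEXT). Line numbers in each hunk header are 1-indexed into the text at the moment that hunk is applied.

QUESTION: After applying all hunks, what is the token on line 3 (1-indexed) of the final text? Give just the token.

Hunk 1: at line 1 remove [kvo,ssj] add [khof,pljhn] -> 8 lines: sndny fagdr khof pljhn wti xre srkou bgg
Hunk 2: at line 5 remove [xre] add [nerd,aoo] -> 9 lines: sndny fagdr khof pljhn wti nerd aoo srkou bgg
Hunk 3: at line 4 remove [nerd,aoo] add [yxt] -> 8 lines: sndny fagdr khof pljhn wti yxt srkou bgg
Hunk 4: at line 1 remove [fagdr,khof,pljhn] add [wzd,orct,ticdw] -> 8 lines: sndny wzd orct ticdw wti yxt srkou bgg
Final line 3: orct

Answer: orct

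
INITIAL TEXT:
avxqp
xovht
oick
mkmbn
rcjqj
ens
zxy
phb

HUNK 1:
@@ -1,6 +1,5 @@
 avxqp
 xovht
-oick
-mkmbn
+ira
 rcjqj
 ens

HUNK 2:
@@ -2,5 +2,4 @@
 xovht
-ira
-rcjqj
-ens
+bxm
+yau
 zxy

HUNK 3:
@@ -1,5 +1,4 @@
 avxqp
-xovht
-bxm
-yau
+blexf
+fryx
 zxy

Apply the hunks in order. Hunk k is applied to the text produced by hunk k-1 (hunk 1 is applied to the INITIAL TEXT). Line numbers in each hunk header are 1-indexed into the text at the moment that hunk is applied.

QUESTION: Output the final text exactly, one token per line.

Hunk 1: at line 1 remove [oick,mkmbn] add [ira] -> 7 lines: avxqp xovht ira rcjqj ens zxy phb
Hunk 2: at line 2 remove [ira,rcjqj,ens] add [bxm,yau] -> 6 lines: avxqp xovht bxm yau zxy phb
Hunk 3: at line 1 remove [xovht,bxm,yau] add [blexf,fryx] -> 5 lines: avxqp blexf fryx zxy phb

Answer: avxqp
blexf
fryx
zxy
phb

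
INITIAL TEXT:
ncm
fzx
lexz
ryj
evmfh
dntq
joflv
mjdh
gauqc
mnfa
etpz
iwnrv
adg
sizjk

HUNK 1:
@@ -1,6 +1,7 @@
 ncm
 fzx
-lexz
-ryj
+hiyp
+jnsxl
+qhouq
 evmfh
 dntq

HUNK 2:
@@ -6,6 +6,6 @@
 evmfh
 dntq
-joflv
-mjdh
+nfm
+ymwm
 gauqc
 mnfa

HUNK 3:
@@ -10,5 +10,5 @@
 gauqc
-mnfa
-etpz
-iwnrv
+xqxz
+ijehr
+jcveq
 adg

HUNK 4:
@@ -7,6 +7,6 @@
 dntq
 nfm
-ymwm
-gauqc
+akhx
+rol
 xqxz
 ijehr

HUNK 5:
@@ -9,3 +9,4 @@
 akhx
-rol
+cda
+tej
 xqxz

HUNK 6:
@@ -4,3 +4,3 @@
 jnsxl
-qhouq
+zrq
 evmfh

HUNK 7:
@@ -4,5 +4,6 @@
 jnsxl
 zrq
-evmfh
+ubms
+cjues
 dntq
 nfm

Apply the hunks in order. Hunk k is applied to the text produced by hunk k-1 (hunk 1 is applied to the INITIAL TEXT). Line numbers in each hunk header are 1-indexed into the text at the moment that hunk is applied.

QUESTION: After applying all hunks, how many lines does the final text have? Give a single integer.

Hunk 1: at line 1 remove [lexz,ryj] add [hiyp,jnsxl,qhouq] -> 15 lines: ncm fzx hiyp jnsxl qhouq evmfh dntq joflv mjdh gauqc mnfa etpz iwnrv adg sizjk
Hunk 2: at line 6 remove [joflv,mjdh] add [nfm,ymwm] -> 15 lines: ncm fzx hiyp jnsxl qhouq evmfh dntq nfm ymwm gauqc mnfa etpz iwnrv adg sizjk
Hunk 3: at line 10 remove [mnfa,etpz,iwnrv] add [xqxz,ijehr,jcveq] -> 15 lines: ncm fzx hiyp jnsxl qhouq evmfh dntq nfm ymwm gauqc xqxz ijehr jcveq adg sizjk
Hunk 4: at line 7 remove [ymwm,gauqc] add [akhx,rol] -> 15 lines: ncm fzx hiyp jnsxl qhouq evmfh dntq nfm akhx rol xqxz ijehr jcveq adg sizjk
Hunk 5: at line 9 remove [rol] add [cda,tej] -> 16 lines: ncm fzx hiyp jnsxl qhouq evmfh dntq nfm akhx cda tej xqxz ijehr jcveq adg sizjk
Hunk 6: at line 4 remove [qhouq] add [zrq] -> 16 lines: ncm fzx hiyp jnsxl zrq evmfh dntq nfm akhx cda tej xqxz ijehr jcveq adg sizjk
Hunk 7: at line 4 remove [evmfh] add [ubms,cjues] -> 17 lines: ncm fzx hiyp jnsxl zrq ubms cjues dntq nfm akhx cda tej xqxz ijehr jcveq adg sizjk
Final line count: 17

Answer: 17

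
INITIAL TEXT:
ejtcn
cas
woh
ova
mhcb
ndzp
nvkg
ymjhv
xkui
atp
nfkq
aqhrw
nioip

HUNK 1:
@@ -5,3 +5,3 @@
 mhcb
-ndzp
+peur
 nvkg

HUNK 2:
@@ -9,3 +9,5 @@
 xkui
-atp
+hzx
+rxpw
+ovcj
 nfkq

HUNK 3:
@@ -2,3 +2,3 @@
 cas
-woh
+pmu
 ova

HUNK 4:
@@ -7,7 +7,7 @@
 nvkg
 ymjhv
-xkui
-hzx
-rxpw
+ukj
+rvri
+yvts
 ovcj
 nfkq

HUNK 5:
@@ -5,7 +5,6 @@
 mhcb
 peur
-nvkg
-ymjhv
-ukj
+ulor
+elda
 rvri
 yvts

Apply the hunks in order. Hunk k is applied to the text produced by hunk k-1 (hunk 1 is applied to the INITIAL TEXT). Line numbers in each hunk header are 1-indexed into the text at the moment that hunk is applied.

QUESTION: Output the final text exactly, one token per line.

Answer: ejtcn
cas
pmu
ova
mhcb
peur
ulor
elda
rvri
yvts
ovcj
nfkq
aqhrw
nioip

Derivation:
Hunk 1: at line 5 remove [ndzp] add [peur] -> 13 lines: ejtcn cas woh ova mhcb peur nvkg ymjhv xkui atp nfkq aqhrw nioip
Hunk 2: at line 9 remove [atp] add [hzx,rxpw,ovcj] -> 15 lines: ejtcn cas woh ova mhcb peur nvkg ymjhv xkui hzx rxpw ovcj nfkq aqhrw nioip
Hunk 3: at line 2 remove [woh] add [pmu] -> 15 lines: ejtcn cas pmu ova mhcb peur nvkg ymjhv xkui hzx rxpw ovcj nfkq aqhrw nioip
Hunk 4: at line 7 remove [xkui,hzx,rxpw] add [ukj,rvri,yvts] -> 15 lines: ejtcn cas pmu ova mhcb peur nvkg ymjhv ukj rvri yvts ovcj nfkq aqhrw nioip
Hunk 5: at line 5 remove [nvkg,ymjhv,ukj] add [ulor,elda] -> 14 lines: ejtcn cas pmu ova mhcb peur ulor elda rvri yvts ovcj nfkq aqhrw nioip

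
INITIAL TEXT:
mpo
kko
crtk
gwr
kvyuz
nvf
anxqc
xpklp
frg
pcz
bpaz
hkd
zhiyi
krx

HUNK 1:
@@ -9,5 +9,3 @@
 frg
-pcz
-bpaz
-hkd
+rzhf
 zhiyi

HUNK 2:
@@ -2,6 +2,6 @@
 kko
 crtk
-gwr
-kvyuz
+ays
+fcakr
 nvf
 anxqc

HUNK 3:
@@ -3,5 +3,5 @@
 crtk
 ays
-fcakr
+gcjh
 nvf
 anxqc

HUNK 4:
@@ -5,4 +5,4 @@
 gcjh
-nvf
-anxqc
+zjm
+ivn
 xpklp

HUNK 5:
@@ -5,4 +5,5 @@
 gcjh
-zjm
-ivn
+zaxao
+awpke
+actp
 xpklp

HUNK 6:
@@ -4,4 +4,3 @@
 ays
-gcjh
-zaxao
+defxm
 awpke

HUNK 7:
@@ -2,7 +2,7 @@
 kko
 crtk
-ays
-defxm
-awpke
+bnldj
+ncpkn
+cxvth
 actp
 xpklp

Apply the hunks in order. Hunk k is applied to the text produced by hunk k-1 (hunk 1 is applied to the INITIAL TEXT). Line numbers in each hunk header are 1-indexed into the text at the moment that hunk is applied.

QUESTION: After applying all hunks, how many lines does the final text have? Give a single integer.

Answer: 12

Derivation:
Hunk 1: at line 9 remove [pcz,bpaz,hkd] add [rzhf] -> 12 lines: mpo kko crtk gwr kvyuz nvf anxqc xpklp frg rzhf zhiyi krx
Hunk 2: at line 2 remove [gwr,kvyuz] add [ays,fcakr] -> 12 lines: mpo kko crtk ays fcakr nvf anxqc xpklp frg rzhf zhiyi krx
Hunk 3: at line 3 remove [fcakr] add [gcjh] -> 12 lines: mpo kko crtk ays gcjh nvf anxqc xpklp frg rzhf zhiyi krx
Hunk 4: at line 5 remove [nvf,anxqc] add [zjm,ivn] -> 12 lines: mpo kko crtk ays gcjh zjm ivn xpklp frg rzhf zhiyi krx
Hunk 5: at line 5 remove [zjm,ivn] add [zaxao,awpke,actp] -> 13 lines: mpo kko crtk ays gcjh zaxao awpke actp xpklp frg rzhf zhiyi krx
Hunk 6: at line 4 remove [gcjh,zaxao] add [defxm] -> 12 lines: mpo kko crtk ays defxm awpke actp xpklp frg rzhf zhiyi krx
Hunk 7: at line 2 remove [ays,defxm,awpke] add [bnldj,ncpkn,cxvth] -> 12 lines: mpo kko crtk bnldj ncpkn cxvth actp xpklp frg rzhf zhiyi krx
Final line count: 12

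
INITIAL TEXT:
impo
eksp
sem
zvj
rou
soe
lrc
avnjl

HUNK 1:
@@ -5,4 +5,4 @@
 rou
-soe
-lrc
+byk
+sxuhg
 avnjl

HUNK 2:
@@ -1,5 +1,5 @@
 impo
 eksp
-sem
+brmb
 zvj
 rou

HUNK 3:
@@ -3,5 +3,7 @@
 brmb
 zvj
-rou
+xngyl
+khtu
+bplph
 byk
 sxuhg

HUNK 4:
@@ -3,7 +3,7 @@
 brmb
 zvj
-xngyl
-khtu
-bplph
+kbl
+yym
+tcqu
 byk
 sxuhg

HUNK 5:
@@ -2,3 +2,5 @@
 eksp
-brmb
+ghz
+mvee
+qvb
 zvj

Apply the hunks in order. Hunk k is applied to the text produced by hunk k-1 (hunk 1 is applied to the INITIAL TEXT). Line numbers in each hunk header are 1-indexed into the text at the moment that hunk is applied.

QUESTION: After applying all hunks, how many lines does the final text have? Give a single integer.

Hunk 1: at line 5 remove [soe,lrc] add [byk,sxuhg] -> 8 lines: impo eksp sem zvj rou byk sxuhg avnjl
Hunk 2: at line 1 remove [sem] add [brmb] -> 8 lines: impo eksp brmb zvj rou byk sxuhg avnjl
Hunk 3: at line 3 remove [rou] add [xngyl,khtu,bplph] -> 10 lines: impo eksp brmb zvj xngyl khtu bplph byk sxuhg avnjl
Hunk 4: at line 3 remove [xngyl,khtu,bplph] add [kbl,yym,tcqu] -> 10 lines: impo eksp brmb zvj kbl yym tcqu byk sxuhg avnjl
Hunk 5: at line 2 remove [brmb] add [ghz,mvee,qvb] -> 12 lines: impo eksp ghz mvee qvb zvj kbl yym tcqu byk sxuhg avnjl
Final line count: 12

Answer: 12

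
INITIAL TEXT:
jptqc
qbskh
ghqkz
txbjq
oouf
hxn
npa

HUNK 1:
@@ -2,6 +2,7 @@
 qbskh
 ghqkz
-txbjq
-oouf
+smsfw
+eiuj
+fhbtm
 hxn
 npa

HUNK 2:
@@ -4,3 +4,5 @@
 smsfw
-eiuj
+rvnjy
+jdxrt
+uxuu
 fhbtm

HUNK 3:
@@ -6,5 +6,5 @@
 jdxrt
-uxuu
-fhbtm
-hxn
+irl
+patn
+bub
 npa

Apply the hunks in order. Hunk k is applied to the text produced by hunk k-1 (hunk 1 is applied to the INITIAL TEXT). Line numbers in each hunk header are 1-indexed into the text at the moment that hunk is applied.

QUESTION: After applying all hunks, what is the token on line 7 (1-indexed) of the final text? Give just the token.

Answer: irl

Derivation:
Hunk 1: at line 2 remove [txbjq,oouf] add [smsfw,eiuj,fhbtm] -> 8 lines: jptqc qbskh ghqkz smsfw eiuj fhbtm hxn npa
Hunk 2: at line 4 remove [eiuj] add [rvnjy,jdxrt,uxuu] -> 10 lines: jptqc qbskh ghqkz smsfw rvnjy jdxrt uxuu fhbtm hxn npa
Hunk 3: at line 6 remove [uxuu,fhbtm,hxn] add [irl,patn,bub] -> 10 lines: jptqc qbskh ghqkz smsfw rvnjy jdxrt irl patn bub npa
Final line 7: irl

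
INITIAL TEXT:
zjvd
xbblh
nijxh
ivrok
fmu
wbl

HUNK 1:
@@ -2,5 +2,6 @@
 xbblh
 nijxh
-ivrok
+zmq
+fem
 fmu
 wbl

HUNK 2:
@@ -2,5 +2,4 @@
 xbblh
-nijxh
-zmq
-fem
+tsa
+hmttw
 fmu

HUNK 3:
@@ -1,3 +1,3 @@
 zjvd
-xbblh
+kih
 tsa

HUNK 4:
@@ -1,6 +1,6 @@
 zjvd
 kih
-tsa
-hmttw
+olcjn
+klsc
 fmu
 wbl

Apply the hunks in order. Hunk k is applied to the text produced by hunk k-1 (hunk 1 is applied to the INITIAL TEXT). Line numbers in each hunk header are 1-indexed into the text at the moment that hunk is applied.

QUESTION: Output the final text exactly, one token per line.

Hunk 1: at line 2 remove [ivrok] add [zmq,fem] -> 7 lines: zjvd xbblh nijxh zmq fem fmu wbl
Hunk 2: at line 2 remove [nijxh,zmq,fem] add [tsa,hmttw] -> 6 lines: zjvd xbblh tsa hmttw fmu wbl
Hunk 3: at line 1 remove [xbblh] add [kih] -> 6 lines: zjvd kih tsa hmttw fmu wbl
Hunk 4: at line 1 remove [tsa,hmttw] add [olcjn,klsc] -> 6 lines: zjvd kih olcjn klsc fmu wbl

Answer: zjvd
kih
olcjn
klsc
fmu
wbl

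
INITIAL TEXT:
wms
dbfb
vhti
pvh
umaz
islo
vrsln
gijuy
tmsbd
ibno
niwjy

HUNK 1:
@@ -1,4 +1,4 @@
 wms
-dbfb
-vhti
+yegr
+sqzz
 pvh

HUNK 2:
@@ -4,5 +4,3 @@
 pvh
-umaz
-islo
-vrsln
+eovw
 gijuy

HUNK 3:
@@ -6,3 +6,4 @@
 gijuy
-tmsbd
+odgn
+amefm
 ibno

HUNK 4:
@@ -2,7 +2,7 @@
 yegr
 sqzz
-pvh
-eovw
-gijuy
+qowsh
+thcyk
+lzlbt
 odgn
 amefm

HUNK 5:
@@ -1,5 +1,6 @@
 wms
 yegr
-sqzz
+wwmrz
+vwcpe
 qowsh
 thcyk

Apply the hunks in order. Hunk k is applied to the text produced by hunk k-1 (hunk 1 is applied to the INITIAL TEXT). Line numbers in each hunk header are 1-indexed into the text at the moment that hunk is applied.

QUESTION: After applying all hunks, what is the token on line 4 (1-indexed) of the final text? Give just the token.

Hunk 1: at line 1 remove [dbfb,vhti] add [yegr,sqzz] -> 11 lines: wms yegr sqzz pvh umaz islo vrsln gijuy tmsbd ibno niwjy
Hunk 2: at line 4 remove [umaz,islo,vrsln] add [eovw] -> 9 lines: wms yegr sqzz pvh eovw gijuy tmsbd ibno niwjy
Hunk 3: at line 6 remove [tmsbd] add [odgn,amefm] -> 10 lines: wms yegr sqzz pvh eovw gijuy odgn amefm ibno niwjy
Hunk 4: at line 2 remove [pvh,eovw,gijuy] add [qowsh,thcyk,lzlbt] -> 10 lines: wms yegr sqzz qowsh thcyk lzlbt odgn amefm ibno niwjy
Hunk 5: at line 1 remove [sqzz] add [wwmrz,vwcpe] -> 11 lines: wms yegr wwmrz vwcpe qowsh thcyk lzlbt odgn amefm ibno niwjy
Final line 4: vwcpe

Answer: vwcpe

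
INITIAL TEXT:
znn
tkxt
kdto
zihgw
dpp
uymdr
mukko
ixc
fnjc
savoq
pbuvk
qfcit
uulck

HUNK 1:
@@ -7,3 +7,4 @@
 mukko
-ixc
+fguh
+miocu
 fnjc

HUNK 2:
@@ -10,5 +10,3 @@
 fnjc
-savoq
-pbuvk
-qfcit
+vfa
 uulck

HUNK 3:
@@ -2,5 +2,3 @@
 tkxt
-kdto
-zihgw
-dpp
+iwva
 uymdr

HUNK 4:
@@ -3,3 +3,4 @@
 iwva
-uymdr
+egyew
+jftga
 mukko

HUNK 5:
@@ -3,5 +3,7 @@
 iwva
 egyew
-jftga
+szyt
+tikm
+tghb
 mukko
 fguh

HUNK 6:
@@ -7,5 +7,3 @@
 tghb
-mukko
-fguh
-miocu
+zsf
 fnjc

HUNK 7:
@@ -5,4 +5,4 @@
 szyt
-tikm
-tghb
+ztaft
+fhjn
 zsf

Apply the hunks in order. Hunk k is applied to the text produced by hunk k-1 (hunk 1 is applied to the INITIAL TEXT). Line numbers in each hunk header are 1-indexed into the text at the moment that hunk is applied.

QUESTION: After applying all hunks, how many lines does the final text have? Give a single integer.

Hunk 1: at line 7 remove [ixc] add [fguh,miocu] -> 14 lines: znn tkxt kdto zihgw dpp uymdr mukko fguh miocu fnjc savoq pbuvk qfcit uulck
Hunk 2: at line 10 remove [savoq,pbuvk,qfcit] add [vfa] -> 12 lines: znn tkxt kdto zihgw dpp uymdr mukko fguh miocu fnjc vfa uulck
Hunk 3: at line 2 remove [kdto,zihgw,dpp] add [iwva] -> 10 lines: znn tkxt iwva uymdr mukko fguh miocu fnjc vfa uulck
Hunk 4: at line 3 remove [uymdr] add [egyew,jftga] -> 11 lines: znn tkxt iwva egyew jftga mukko fguh miocu fnjc vfa uulck
Hunk 5: at line 3 remove [jftga] add [szyt,tikm,tghb] -> 13 lines: znn tkxt iwva egyew szyt tikm tghb mukko fguh miocu fnjc vfa uulck
Hunk 6: at line 7 remove [mukko,fguh,miocu] add [zsf] -> 11 lines: znn tkxt iwva egyew szyt tikm tghb zsf fnjc vfa uulck
Hunk 7: at line 5 remove [tikm,tghb] add [ztaft,fhjn] -> 11 lines: znn tkxt iwva egyew szyt ztaft fhjn zsf fnjc vfa uulck
Final line count: 11

Answer: 11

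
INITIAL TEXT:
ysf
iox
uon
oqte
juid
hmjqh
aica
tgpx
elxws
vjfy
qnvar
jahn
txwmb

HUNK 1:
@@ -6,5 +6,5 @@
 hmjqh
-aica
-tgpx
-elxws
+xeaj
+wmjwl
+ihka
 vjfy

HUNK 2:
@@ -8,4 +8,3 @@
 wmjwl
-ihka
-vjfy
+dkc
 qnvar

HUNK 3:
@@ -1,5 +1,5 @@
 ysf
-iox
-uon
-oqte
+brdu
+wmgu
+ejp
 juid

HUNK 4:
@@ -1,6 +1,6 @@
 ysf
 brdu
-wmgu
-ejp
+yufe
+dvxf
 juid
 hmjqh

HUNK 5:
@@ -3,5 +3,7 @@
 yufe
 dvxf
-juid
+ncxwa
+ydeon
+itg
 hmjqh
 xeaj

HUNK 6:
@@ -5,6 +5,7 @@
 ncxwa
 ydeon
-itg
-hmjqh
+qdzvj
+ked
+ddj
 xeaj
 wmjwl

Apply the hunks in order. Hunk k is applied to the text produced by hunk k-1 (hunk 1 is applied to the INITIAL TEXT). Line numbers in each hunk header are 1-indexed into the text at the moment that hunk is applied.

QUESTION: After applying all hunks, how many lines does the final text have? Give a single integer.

Hunk 1: at line 6 remove [aica,tgpx,elxws] add [xeaj,wmjwl,ihka] -> 13 lines: ysf iox uon oqte juid hmjqh xeaj wmjwl ihka vjfy qnvar jahn txwmb
Hunk 2: at line 8 remove [ihka,vjfy] add [dkc] -> 12 lines: ysf iox uon oqte juid hmjqh xeaj wmjwl dkc qnvar jahn txwmb
Hunk 3: at line 1 remove [iox,uon,oqte] add [brdu,wmgu,ejp] -> 12 lines: ysf brdu wmgu ejp juid hmjqh xeaj wmjwl dkc qnvar jahn txwmb
Hunk 4: at line 1 remove [wmgu,ejp] add [yufe,dvxf] -> 12 lines: ysf brdu yufe dvxf juid hmjqh xeaj wmjwl dkc qnvar jahn txwmb
Hunk 5: at line 3 remove [juid] add [ncxwa,ydeon,itg] -> 14 lines: ysf brdu yufe dvxf ncxwa ydeon itg hmjqh xeaj wmjwl dkc qnvar jahn txwmb
Hunk 6: at line 5 remove [itg,hmjqh] add [qdzvj,ked,ddj] -> 15 lines: ysf brdu yufe dvxf ncxwa ydeon qdzvj ked ddj xeaj wmjwl dkc qnvar jahn txwmb
Final line count: 15

Answer: 15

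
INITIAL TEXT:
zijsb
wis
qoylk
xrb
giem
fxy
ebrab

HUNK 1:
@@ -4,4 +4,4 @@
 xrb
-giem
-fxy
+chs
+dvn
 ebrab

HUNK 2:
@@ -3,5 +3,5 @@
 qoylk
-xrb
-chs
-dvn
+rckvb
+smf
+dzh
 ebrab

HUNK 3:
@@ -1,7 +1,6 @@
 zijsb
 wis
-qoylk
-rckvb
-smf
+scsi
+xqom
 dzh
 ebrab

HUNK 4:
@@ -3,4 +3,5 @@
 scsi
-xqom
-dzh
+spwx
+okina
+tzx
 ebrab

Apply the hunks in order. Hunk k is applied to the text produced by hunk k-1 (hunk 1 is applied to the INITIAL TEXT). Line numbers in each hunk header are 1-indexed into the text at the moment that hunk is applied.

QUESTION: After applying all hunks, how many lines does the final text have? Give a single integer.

Answer: 7

Derivation:
Hunk 1: at line 4 remove [giem,fxy] add [chs,dvn] -> 7 lines: zijsb wis qoylk xrb chs dvn ebrab
Hunk 2: at line 3 remove [xrb,chs,dvn] add [rckvb,smf,dzh] -> 7 lines: zijsb wis qoylk rckvb smf dzh ebrab
Hunk 3: at line 1 remove [qoylk,rckvb,smf] add [scsi,xqom] -> 6 lines: zijsb wis scsi xqom dzh ebrab
Hunk 4: at line 3 remove [xqom,dzh] add [spwx,okina,tzx] -> 7 lines: zijsb wis scsi spwx okina tzx ebrab
Final line count: 7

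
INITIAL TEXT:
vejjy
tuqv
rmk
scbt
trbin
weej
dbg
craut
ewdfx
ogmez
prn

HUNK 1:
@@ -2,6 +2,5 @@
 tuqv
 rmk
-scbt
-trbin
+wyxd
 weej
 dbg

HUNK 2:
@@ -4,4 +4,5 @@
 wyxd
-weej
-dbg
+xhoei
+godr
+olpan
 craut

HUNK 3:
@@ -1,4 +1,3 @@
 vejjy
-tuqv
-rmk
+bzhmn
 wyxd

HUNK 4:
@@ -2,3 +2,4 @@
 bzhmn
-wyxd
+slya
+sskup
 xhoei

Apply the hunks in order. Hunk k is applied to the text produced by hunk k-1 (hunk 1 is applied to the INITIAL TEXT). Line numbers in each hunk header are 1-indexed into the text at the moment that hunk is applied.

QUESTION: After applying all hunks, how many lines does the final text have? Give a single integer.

Hunk 1: at line 2 remove [scbt,trbin] add [wyxd] -> 10 lines: vejjy tuqv rmk wyxd weej dbg craut ewdfx ogmez prn
Hunk 2: at line 4 remove [weej,dbg] add [xhoei,godr,olpan] -> 11 lines: vejjy tuqv rmk wyxd xhoei godr olpan craut ewdfx ogmez prn
Hunk 3: at line 1 remove [tuqv,rmk] add [bzhmn] -> 10 lines: vejjy bzhmn wyxd xhoei godr olpan craut ewdfx ogmez prn
Hunk 4: at line 2 remove [wyxd] add [slya,sskup] -> 11 lines: vejjy bzhmn slya sskup xhoei godr olpan craut ewdfx ogmez prn
Final line count: 11

Answer: 11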